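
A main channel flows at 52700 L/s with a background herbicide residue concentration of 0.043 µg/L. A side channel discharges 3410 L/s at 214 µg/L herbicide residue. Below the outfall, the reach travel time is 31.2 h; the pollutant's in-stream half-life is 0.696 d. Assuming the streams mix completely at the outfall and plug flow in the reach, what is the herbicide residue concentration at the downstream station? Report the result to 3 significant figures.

Mass balance: C = (52700·0.04300 + 3410·214.0) / 56110 = 732000/56110 = 13.05 µg/L.
Half-life 0.696 d → k = ln 2 / 0.696 = 0.9959 d⁻¹.
After decay, C = 13.05 × e^(−kt) = 13.05 × 0.2740 = 3.574 µg/L.

3.57 µg/L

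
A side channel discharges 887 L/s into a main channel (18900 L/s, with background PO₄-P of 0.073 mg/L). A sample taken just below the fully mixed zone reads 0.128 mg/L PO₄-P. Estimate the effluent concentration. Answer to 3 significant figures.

Mass balance: 18900·0.07300 + 887.0·Cₑ = 19790·0.1280
→ Cₑ = (19790·0.1280 − 18900·0.07300) / 887.0 = 1.300 mg/L.

1.30 mg/L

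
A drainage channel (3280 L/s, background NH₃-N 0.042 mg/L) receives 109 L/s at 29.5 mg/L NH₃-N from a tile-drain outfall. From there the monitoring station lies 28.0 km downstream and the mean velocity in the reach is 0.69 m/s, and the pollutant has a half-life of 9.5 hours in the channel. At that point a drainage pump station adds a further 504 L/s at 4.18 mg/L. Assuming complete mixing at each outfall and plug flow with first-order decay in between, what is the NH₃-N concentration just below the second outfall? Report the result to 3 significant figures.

Flow-weighted average: C = (3280·0.04200 + 109.0·29.50) / 3389 = 3353/3389 = 0.9895 mg/L; combined flow 3389 L/s.
Travel time t = 28.0·1000 / 0.69 = 40580 s = 11.27 h.
Half-life 9.5 h → k = ln 2 / 9.5 = 0.07296 h⁻¹ = 1.751 d⁻¹.
After decay, C = 0.9895 × e^(−kt) = 0.9895 × 0.4394 = 0.4347 mg/L.
Second outfall: C = (3389·0.4347 + 504.0·4.180)/3893 = 0.9196 mg/L.

0.920 mg/L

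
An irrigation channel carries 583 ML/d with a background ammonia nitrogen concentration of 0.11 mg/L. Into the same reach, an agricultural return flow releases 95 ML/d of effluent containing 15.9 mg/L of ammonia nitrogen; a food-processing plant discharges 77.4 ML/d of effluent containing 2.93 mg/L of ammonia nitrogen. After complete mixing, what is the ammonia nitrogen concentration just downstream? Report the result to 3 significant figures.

Mixed concentration C = ΣQC/ΣQ = (583.0·0.1100 + 95.00·15.90 + 77.40·2.930) / 755.4 = 1801/755.4 = 2.385 mg/L.

2.38 mg/L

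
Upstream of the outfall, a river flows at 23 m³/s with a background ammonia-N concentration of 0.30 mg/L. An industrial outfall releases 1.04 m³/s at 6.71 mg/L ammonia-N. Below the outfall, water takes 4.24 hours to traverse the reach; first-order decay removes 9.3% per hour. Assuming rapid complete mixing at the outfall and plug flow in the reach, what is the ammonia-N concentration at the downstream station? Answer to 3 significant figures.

0.382 mg/L

Flow-weighted average: C = (23.00·0.3000 + 1.040·6.710) / 24.04 = 13.88/24.04 = 0.5773 mg/L.
9.3%/h lost → k = −ln(1 − 0.093) = 0.09761 h⁻¹.
After decay, C = 0.5773 × e^(−kt) = 0.5773 × 0.6611 = 0.3816 mg/L.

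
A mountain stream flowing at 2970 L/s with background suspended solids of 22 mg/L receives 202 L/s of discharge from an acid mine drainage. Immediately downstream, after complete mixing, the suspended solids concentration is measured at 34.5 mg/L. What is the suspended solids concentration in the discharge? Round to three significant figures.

Mass balance: 2970·22.00 + 202.0·Cₑ = 3172·34.50
→ Cₑ = (3172·34.50 − 2970·22.00) / 202.0 = 218.3 mg/L.

218 mg/L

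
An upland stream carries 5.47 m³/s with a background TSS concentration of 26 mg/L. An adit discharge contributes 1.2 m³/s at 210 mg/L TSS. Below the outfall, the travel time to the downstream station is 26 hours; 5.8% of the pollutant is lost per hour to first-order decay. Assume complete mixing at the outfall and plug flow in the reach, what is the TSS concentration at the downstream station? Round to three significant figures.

After mixing, C = (5.470·26.00 + 1.200·210.0) / 6.670 = 394.2/6.670 = 59.10 mg/L.
5.8%/h lost → k = −ln(1 − 0.058) = 0.05975 h⁻¹.
First-order decay: C = 59.10·exp(−k·t) = 59.10·0.2115 = 12.50 mg/L.

12.5 mg/L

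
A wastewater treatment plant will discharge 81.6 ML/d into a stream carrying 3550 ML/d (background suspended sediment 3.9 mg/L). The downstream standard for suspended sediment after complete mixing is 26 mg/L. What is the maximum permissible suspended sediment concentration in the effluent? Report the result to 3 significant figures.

987 mg/L

At the limit, (Qr·Cr + Qe·Cₑ)/(Qr + Qe) = 26:
Cₑ = (3632·26 − 3550·3.900) / 81.60 = 987.5 mg/L.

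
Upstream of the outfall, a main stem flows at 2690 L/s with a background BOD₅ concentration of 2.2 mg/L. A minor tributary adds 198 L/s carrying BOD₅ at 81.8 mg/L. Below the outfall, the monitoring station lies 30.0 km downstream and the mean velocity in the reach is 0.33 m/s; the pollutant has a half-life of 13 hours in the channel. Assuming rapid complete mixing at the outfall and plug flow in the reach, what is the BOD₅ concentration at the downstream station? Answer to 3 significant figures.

Mass balance: C = (2690·2.200 + 198.0·81.80) / 2888 = 22110/2888 = 7.657 mg/L.
Travel time t = 30.0·1000 / 0.33 = 90910 s = 25.25 h.
Half-life 13 h → k = ln 2 / 13 = 0.05332 h⁻¹ = 1.280 d⁻¹.
Decay over the reach: 7.657·exp(−kt) = 7.657·0.2602 = 1.992 mg/L.

1.99 mg/L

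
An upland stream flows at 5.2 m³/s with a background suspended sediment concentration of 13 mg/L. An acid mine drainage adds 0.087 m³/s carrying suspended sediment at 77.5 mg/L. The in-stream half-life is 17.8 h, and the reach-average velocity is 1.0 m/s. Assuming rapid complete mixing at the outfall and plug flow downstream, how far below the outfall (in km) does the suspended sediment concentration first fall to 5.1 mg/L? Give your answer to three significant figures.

93.8 km

Mass balance: C = (5.200·13.00 + 0.08700·77.50) / 5.287 = 74.34/5.287 = 14.06 mg/L.
Half-life 17.8 h → k = ln 2 / 17.8 = 0.03894 h⁻¹ = 0.9346 d⁻¹.
Set 14.06·exp(−k·t) = 5.1 → t = ln(14.06/5.1)/k = 93760 s = 26.04 h.
Distance = v·t = 1.0·93760 = 93760 m = 93.76 km.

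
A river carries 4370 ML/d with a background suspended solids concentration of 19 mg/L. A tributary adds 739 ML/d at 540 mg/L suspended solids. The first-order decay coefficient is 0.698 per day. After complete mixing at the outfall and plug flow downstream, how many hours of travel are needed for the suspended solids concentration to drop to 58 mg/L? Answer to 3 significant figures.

16.7 h

Mass balance: C = (4370·19.00 + 739.0·540.0) / 5109 = 482100/5109 = 94.36 mg/L.
94.36·exp(−k·t) = 58 → t = ln(94.36/58)/k = 60240 s = 16.73 h.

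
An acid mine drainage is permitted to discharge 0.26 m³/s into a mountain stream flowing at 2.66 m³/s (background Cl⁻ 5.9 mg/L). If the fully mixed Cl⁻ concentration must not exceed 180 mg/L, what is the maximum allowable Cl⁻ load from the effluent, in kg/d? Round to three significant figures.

44100 kg/d

Mass balance at the limit: 2.660·5.900 + 0.2600·Cₑ = 2.920·180 → Cₑ = 1961 mg/L.
Load = 0.2600 m³/s × 1961 g/m³ × 86 400 s/d = 44060 kg/d.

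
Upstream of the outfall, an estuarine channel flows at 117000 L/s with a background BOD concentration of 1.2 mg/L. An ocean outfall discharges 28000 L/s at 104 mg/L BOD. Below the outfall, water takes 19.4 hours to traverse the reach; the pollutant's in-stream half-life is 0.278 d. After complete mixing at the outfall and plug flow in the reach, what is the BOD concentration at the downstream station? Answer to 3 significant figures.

Flow-weighted average: C = (117000·1.200 + 28000·104.0) / 145000 = 3052000/145000 = 21.05 mg/L.
Half-life 0.278 d → k = ln 2 / 0.278 = 2.493 d⁻¹.
Applying C = C₀e^(−kt): 21.05 × 0.1333 = 2.805 mg/L.

2.81 mg/L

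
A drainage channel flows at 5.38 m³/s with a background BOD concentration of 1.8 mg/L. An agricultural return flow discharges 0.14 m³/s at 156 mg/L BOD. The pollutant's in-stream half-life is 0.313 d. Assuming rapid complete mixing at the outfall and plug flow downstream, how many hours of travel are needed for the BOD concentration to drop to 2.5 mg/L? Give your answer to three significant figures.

8.95 h

After mixing, C = (5.380·1.800 + 0.1400·156.0) / 5.520 = 31.52/5.520 = 5.711 mg/L.
Half-life 0.313 d → k = ln 2 / 0.313 = 2.215 d⁻¹.
5.711·exp(−k·t) = 2.5 → t = ln(5.711/2.5)/k = 32230 s = 8.953 h.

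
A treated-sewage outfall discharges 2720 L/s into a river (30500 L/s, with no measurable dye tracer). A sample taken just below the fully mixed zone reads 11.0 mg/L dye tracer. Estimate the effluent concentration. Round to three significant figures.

Mass balance: 30500·0 + 2720·Cₑ = 33220·11.00
→ Cₑ = (33220·11.00 − 30500·0) / 2720 = 134.3 mg/L.

134 mg/L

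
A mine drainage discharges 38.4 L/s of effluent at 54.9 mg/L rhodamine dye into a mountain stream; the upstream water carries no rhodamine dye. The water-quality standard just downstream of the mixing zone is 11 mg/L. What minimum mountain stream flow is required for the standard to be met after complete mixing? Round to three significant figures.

153 L/s

Set C_mix = 11: (Q·0 + 38.40·54.90) / (Q + 38.40) = 11
→ Q = 38.40·(54.90 − 11)/(11 − 0) = 153.3 L/s.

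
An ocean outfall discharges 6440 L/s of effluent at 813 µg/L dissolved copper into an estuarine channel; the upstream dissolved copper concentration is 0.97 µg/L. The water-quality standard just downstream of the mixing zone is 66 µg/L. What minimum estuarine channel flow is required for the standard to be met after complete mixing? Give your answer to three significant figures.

Set C_mix = 66: (Q·0.9700 + 6440·813.0) / (Q + 6440) = 66
→ Q = 6440·(813.0 − 66)/(66 − 0.9700) = 73980 L/s.

74000 L/s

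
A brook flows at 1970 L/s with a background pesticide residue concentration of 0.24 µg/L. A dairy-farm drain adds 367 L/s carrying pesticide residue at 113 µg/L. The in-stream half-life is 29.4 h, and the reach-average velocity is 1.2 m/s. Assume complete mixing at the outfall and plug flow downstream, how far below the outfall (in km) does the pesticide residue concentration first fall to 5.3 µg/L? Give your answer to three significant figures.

224 km

Conservation of mass: C = (1970·0.2400 + 367.0·113.0) / 2337 = 41940/2337 = 17.95 µg/L.
Half-life 29.4 h → k = ln 2 / 29.4 = 0.02358 h⁻¹ = 0.5658 d⁻¹.
Set 17.95·exp(−k·t) = 5.3 → t = ln(17.95/5.3)/k = 186300 s = 51.74 h.
Distance = v·t = 1.2·186300 = 223500 m = 223.5 km.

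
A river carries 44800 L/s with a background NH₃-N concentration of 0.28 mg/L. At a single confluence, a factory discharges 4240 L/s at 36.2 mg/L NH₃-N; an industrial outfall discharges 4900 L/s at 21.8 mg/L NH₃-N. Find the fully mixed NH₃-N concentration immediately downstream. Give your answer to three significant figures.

5.06 mg/L

After mixing, C = (44800·0.2800 + 4240·36.20 + 4900·21.80) / 53940 = 272900/53940 = 5.058 mg/L.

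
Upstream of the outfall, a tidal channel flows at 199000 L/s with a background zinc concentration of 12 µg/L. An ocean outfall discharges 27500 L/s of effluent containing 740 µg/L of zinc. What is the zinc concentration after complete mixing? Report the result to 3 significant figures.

100 µg/L

Mass balance: C = (199000·12.00 + 27500·740.0) / 226500 = 22740000/226500 = 100.4 µg/L.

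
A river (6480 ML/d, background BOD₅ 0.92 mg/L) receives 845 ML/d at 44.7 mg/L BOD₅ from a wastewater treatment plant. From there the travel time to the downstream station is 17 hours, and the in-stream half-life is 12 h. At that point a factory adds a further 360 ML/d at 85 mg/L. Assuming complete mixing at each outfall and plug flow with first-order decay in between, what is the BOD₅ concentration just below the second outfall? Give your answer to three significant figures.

6.11 mg/L

Flow-weighted average: C = (6480·0.9200 + 845.0·44.70) / 7325 = 43730/7325 = 5.970 mg/L; combined flow 7325 ML/d.
Half-life 12 h → k = ln 2 / 12 = 0.05776 h⁻¹ = 1.386 d⁻¹.
After decay, C = 5.970 × e^(−kt) = 5.970 × 0.3746 = 2.236 mg/L.
At the second outfall, C = (7325·2.236 + 360.0·85.00) / (7325 + 360.0) = 6.113 mg/L.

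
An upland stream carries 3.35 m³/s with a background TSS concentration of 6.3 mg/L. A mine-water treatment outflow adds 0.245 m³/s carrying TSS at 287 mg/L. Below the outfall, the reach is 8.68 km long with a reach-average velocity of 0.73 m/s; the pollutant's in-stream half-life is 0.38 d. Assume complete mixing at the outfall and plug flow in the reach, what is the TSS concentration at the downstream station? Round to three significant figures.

Mass balance: C = (3.350·6.300 + 0.2450·287.0) / 3.595 = 91.42/3.595 = 25.43 mg/L.
Travel time t = 8.68·1000 / 0.73 = 11890 s = 3.303 h.
Half-life 0.38 d → k = ln 2 / 0.38 = 1.824 d⁻¹.
First-order decay: C = 25.43·exp(−k·t) = 25.43·0.7780 = 19.78 mg/L.

19.8 mg/L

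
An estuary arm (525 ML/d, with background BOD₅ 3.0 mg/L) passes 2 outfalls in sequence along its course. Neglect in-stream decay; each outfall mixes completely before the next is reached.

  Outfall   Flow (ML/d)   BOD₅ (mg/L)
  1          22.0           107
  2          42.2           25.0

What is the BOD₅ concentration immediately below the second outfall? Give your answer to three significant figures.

8.46 mg/L

After outfall 1: Q = 525.0 + 22.00 = 547.0 ML/d; C = (525.0·3.000 + 22.00·107.0)/547.0 = 7.183 mg/L.
After outfall 2: Q = 547.0 + 42.20 = 589.2 ML/d; C = (547.0·7.183 + 42.20·25.00)/589.2 = 8.459 mg/L.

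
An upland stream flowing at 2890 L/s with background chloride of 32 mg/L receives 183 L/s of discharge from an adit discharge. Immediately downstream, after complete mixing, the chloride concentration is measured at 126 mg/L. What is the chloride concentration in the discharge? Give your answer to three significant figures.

1610 mg/L

Mass balance: 2890·32.00 + 183.0·Cₑ = 3073·126.0
→ Cₑ = (3073·126.0 − 2890·32.00) / 183.0 = 1610 mg/L.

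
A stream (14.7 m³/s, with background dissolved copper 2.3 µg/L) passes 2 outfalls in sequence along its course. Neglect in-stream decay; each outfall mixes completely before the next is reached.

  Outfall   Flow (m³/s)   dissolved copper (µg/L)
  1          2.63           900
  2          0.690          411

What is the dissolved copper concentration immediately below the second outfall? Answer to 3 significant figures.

Outfall 1: combined Q = 17.33 m³/s; C = (14.70·2.300 + 2.630·900.0)/17.33 = 138.5 µg/L.
Outfall 2: combined Q = 18.02 m³/s; C = (17.33·138.5 + 0.6900·411.0)/18.02 = 149.0 µg/L.

149 µg/L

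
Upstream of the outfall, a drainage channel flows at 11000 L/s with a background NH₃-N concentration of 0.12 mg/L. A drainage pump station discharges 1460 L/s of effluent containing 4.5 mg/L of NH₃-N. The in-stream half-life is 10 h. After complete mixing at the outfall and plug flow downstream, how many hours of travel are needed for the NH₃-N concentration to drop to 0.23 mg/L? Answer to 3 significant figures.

After mixing, C = (11000·0.1200 + 1460·4.500) / 12460 = 7890/12460 = 0.6332 mg/L.
Half-life 10 h → k = ln 2 / 10 = 0.06931 h⁻¹ = 1.664 d⁻¹.
0.6332·exp(−k·t) = 0.23 → t = ln(0.6332/0.23)/k = 52600 s = 14.61 h.

14.6 h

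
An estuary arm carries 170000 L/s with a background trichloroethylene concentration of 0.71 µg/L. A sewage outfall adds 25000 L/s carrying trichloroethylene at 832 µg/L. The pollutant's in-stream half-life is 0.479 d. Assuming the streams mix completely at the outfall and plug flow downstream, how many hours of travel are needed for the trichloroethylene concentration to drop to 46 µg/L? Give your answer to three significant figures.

Mixed concentration C = ΣQC/ΣQ = (170000·0.7100 + 25000·832.0) / 195000 = 20920000/195000 = 107.3 µg/L.
Half-life 0.479 d → k = ln 2 / 0.479 = 1.447 d⁻¹.
107.3·exp(−k·t) = 46 → t = ln(107.3/46)/k = 50560 s = 14.05 h.

14.0 h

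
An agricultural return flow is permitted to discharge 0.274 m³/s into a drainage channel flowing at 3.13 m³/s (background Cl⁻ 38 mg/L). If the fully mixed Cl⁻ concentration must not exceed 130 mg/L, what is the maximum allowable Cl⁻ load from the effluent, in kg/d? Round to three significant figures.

28000 kg/d

Mass balance at the limit: 3.130·38.00 + 0.2740·Cₑ = 3.404·130 → Cₑ = 1181 mg/L.
Load = 0.2740 m³/s × 1181 g/m³ × 86 400 s/d = 27960 kg/d.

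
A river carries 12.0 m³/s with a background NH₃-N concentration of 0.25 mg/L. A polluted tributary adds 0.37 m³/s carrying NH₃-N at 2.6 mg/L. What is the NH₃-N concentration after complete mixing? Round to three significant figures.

Mixed concentration C = ΣQC/ΣQ = (12.00·0.2500 + 0.3700·2.600) / 12.37 = 3.962/12.37 = 0.3203 mg/L.

0.320 mg/L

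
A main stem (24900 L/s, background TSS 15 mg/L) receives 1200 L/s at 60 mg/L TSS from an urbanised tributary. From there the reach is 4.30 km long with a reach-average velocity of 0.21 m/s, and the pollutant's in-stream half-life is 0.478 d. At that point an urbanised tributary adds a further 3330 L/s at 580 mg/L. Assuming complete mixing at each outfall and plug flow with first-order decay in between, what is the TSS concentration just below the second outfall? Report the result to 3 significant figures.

76.4 mg/L

Mass balance: C = (24900·15.00 + 1200·60.00) / 26100 = 445500/26100 = 17.07 mg/L; combined flow 26100 L/s.
Travel time t = 4.30·1000 / 0.21 = 20480 s = 5.688 h.
Half-life 0.478 d → k = ln 2 / 0.478 = 1.450 d⁻¹.
After decay, C = 17.07 × e^(−kt) = 17.07 × 0.7092 = 12.10 mg/L.
At the second outfall, C = (26100·12.10 + 3330·580.0) / (26100 + 3330) = 76.36 mg/L.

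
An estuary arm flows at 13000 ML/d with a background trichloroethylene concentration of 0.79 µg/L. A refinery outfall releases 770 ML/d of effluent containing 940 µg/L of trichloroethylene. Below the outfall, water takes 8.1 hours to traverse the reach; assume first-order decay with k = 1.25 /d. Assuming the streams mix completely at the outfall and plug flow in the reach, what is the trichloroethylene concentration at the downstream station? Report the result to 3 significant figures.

35.0 µg/L

Flow-weighted average: C = (13000·0.7900 + 770.0·940.0) / 13770 = 734100/13770 = 53.31 µg/L.
Decay over the reach: 53.31·exp(−kt) = 53.31·0.6558 = 34.96 µg/L.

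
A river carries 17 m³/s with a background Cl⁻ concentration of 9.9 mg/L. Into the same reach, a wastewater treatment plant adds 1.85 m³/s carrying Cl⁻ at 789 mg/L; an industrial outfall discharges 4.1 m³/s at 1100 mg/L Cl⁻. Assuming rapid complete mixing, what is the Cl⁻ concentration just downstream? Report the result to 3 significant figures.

Mass balance: C = (17.00·9.900 + 1.850·789.0 + 4.100·1100) / 22.95 = 6138/22.95 = 267.4 mg/L.

267 mg/L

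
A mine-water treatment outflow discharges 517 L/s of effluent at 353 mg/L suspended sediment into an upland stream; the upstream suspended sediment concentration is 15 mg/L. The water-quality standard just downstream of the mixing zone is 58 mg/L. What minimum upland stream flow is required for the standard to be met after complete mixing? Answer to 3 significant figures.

3550 L/s

Set C_mix = 58: (Q·15.00 + 517.0·353.0) / (Q + 517.0) = 58
→ Q = 517.0·(353.0 − 58)/(58 − 15.00) = 3547 L/s.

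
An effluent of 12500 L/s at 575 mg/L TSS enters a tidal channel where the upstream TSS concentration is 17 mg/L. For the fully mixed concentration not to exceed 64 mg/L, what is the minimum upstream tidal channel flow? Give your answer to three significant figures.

136000 L/s

Set C_mix = 64: (Q·17.00 + 12500·575.0) / (Q + 12500) = 64
→ Q = 12500·(575.0 − 64)/(64 − 17.00) = 135900 L/s.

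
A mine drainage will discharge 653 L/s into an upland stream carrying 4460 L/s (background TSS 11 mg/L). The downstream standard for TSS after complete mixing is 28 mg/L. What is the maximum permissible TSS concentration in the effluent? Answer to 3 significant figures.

144 mg/L

At the limit, (Qr·Cr + Qe·Cₑ)/(Qr + Qe) = 28:
Cₑ = (5113·28 − 4460·11.00) / 653.0 = 144.1 mg/L.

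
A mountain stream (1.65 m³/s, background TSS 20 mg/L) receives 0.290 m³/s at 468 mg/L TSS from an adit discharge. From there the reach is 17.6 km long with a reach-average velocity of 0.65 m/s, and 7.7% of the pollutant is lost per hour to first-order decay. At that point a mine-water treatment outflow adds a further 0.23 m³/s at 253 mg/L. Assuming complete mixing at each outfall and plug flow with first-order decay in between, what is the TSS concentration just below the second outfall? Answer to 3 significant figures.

Flow-weighted average: C = (1.650·20.00 + 0.2900·468.0) / 1.940 = 168.7/1.940 = 86.97 mg/L; combined flow 1.940 m³/s.
Travel time t = 17.6·1000 / 0.65 = 27080 s = 7.521 h.
7.7%/h lost → k = −ln(1 − 0.077) = 0.08013 h⁻¹.
Applying C = C₀e^(−kt): 86.97 × 0.5474 = 47.60 mg/L.
At the second outfall, C = (1.940·47.60 + 0.2300·253.0) / (1.940 + 0.2300) = 69.37 mg/L.

69.4 mg/L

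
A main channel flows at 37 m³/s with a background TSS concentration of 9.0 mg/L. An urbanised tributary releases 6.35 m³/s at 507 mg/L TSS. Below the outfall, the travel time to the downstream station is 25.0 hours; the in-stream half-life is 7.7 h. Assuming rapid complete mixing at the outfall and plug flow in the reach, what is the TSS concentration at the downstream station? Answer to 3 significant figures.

Conservation of mass: C = (37.00·9.000 + 6.350·507.0) / 43.35 = 3552/43.35 = 81.95 mg/L.
Half-life 7.7 h → k = ln 2 / 7.7 = 0.09002 h⁻¹ = 2.160 d⁻¹.
First-order decay: C = 81.95·exp(−k·t) = 81.95·0.1053 = 8.633 mg/L.

8.63 mg/L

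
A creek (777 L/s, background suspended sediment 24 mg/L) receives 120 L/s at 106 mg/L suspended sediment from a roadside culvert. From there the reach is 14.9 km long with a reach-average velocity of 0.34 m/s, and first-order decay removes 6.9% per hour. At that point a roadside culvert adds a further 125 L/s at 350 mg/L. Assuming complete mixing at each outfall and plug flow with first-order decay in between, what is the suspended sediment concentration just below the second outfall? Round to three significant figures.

Mixed concentration C = ΣQC/ΣQ = (777.0·24.00 + 120.0·106.0) / 897.0 = 31370/897.0 = 34.97 mg/L; combined flow 897.0 L/s.
Travel time t = 14.9·1000 / 0.34 = 43820 s = 12.17 h.
6.9%/h lost → k = −ln(1 − 0.069) = 0.07150 h⁻¹.
After decay, C = 34.97 × e^(−kt) = 34.97 × 0.4188 = 14.65 mg/L.
Second outfall: C = (897.0·14.65 + 125.0·350.0)/1022 = 55.66 mg/L.

55.7 mg/L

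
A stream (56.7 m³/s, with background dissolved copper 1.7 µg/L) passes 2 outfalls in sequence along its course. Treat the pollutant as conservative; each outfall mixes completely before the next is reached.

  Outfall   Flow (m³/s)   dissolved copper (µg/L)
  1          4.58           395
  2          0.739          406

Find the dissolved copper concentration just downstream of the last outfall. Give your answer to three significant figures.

After outfall 1: Q = 56.70 + 4.580 = 61.28 m³/s; C = (56.70·1.700 + 4.580·395.0)/61.28 = 31.09 µg/L.
After outfall 2: Q = 61.28 + 0.7390 = 62.02 m³/s; C = (61.28·31.09 + 0.7390·406.0)/62.02 = 35.56 µg/L.

35.6 µg/L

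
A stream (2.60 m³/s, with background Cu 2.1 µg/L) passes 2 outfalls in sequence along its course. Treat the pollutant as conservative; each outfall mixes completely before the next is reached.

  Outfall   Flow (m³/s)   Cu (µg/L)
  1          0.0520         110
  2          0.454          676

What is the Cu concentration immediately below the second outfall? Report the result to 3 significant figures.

102 µg/L

After outfall 1: Q = 2.600 + 0.05200 = 2.652 m³/s; C = (2.600·2.100 + 0.05200·110.0)/2.652 = 4.216 µg/L.
After outfall 2: Q = 2.652 + 0.4540 = 3.106 m³/s; C = (2.652·4.216 + 0.4540·676.0)/3.106 = 102.4 µg/L.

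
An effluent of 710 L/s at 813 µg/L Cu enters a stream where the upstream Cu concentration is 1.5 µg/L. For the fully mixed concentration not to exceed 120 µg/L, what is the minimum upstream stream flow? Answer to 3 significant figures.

4150 L/s

Set C_mix = 120: (Q·1.500 + 710.0·813.0) / (Q + 710.0) = 120
→ Q = 710.0·(813.0 − 120)/(120 − 1.500) = 4152 L/s.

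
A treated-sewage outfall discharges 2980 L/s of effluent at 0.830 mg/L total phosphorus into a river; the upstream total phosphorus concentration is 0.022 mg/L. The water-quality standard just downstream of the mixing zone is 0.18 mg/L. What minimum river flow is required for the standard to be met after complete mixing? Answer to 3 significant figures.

12300 L/s

Set C_mix = 0.18: (Q·0.02200 + 2980·0.8300) / (Q + 2980) = 0.18
→ Q = 2980·(0.8300 − 0.18)/(0.18 − 0.02200) = 12260 L/s.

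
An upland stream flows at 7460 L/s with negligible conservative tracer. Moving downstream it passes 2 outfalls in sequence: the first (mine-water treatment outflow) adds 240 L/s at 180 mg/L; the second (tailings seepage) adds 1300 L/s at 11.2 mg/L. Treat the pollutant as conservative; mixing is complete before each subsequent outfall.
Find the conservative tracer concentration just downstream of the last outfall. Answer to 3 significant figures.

6.42 mg/L

After outfall 1: Q = 7460 + 240.0 = 7700 L/s; C = (7460·0 + 240.0·180.0)/7700 = 5.610 mg/L.
After outfall 2: Q = 7700 + 1300 = 9000 L/s; C = (7700·5.610 + 1300·11.20)/9000 = 6.418 mg/L.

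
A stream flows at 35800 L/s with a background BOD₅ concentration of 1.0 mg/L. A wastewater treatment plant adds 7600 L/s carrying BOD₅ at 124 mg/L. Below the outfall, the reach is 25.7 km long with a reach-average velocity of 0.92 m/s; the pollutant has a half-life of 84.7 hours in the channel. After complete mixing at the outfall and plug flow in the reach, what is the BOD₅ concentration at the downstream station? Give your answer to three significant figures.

Mixed concentration C = ΣQC/ΣQ = (35800·1.000 + 7600·124.0) / 43400 = 978200/43400 = 22.54 mg/L.
Travel time t = 25.7·1000 / 0.92 = 27930 s = 7.760 h.
Half-life 84.7 h → k = ln 2 / 84.7 = 0.008184 h⁻¹ = 0.1964 d⁻¹.
First-order decay: C = 22.54·exp(−k·t) = 22.54·0.9385 = 21.15 mg/L.

21.2 mg/L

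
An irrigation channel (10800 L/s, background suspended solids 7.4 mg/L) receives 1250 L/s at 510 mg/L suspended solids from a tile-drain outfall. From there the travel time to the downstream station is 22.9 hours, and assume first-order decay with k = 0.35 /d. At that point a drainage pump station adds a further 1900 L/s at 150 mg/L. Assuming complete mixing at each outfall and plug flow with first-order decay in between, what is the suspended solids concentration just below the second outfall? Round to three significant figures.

Mass balance: C = (10800·7.400 + 1250·510.0) / 12050 = 717400/12050 = 59.54 mg/L; combined flow 12050 L/s.
Decay over the reach: 59.54·exp(−kt) = 59.54·0.7161 = 42.63 mg/L.
Second outfall: C = (12050·42.63 + 1900·150.0)/13950 = 57.26 mg/L.

57.3 mg/L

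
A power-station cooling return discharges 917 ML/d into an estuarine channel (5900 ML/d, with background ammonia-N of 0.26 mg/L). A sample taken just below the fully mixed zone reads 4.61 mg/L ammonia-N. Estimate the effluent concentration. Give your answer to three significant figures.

Mass balance: 5900·0.2600 + 917.0·Cₑ = 6817·4.610
→ Cₑ = (6817·4.610 − 5900·0.2600) / 917.0 = 32.60 mg/L.

32.6 mg/L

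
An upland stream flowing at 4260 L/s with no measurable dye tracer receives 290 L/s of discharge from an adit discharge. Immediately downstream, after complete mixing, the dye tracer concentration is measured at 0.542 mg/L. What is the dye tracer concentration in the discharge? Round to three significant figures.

8.50 mg/L

Mass balance: 4260·0 + 290.0·Cₑ = 4550·0.5420
→ Cₑ = (4550·0.5420 − 4260·0) / 290.0 = 8.504 mg/L.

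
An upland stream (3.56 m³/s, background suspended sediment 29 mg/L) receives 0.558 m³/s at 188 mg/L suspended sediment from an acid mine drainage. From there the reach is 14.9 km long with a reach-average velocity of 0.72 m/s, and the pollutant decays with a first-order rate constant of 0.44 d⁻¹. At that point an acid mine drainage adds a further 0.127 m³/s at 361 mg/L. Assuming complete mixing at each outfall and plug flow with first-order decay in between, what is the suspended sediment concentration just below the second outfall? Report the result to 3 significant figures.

After mixing, C = (3.560·29.00 + 0.5580·188.0) / 4.118 = 208.1/4.118 = 50.54 mg/L; combined flow 4.118 m³/s.
Travel time t = 14.9·1000 / 0.72 = 20690 s = 5.748 h.
After decay, C = 50.54 × e^(−kt) = 50.54 × 0.9000 = 45.49 mg/L.
Second outfall: C = (4.118·45.49 + 0.1270·361.0)/4.245 = 54.93 mg/L.

54.9 mg/L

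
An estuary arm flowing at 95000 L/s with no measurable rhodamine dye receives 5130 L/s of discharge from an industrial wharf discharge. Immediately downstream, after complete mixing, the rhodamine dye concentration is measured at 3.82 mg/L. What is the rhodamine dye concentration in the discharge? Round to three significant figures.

Mass balance: 95000·0 + 5130·Cₑ = 100100·3.820
→ Cₑ = (100100·3.820 − 95000·0) / 5130 = 74.56 mg/L.

74.6 mg/L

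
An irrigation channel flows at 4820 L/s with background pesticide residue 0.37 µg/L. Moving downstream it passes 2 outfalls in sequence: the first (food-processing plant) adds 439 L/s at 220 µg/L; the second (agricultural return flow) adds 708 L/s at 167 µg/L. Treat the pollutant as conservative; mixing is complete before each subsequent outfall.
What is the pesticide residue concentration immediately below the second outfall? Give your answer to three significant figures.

36.3 µg/L

Below outfall 1: Q → 5259 L/s, C = (4820·0.3700 + 439.0·220.0)/5259 = 18.70 µg/L.
Below outfall 2: Q → 5967 L/s, C = (5259·18.70 + 708.0·167.0)/5967 = 36.30 µg/L.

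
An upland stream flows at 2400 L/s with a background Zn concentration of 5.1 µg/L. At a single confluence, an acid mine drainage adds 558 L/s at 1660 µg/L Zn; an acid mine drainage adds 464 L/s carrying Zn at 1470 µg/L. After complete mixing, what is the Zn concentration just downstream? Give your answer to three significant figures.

474 µg/L

After mixing, C = (2400·5.100 + 558.0·1660 + 464.0·1470) / 3422 = 1621000/3422 = 473.6 µg/L.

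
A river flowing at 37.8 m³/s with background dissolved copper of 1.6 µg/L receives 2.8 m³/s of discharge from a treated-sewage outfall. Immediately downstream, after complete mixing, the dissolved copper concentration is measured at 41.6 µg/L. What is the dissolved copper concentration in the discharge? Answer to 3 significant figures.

Mass balance: 37.80·1.600 + 2.800·Cₑ = 40.60·41.60
→ Cₑ = (40.60·41.60 − 37.80·1.600) / 2.800 = 581.6 µg/L.

582 µg/L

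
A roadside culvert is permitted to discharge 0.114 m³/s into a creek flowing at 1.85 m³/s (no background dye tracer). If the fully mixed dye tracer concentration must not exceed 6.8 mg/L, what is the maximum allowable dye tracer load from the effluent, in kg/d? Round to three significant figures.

Mass balance at the limit: 1.850·0 + 0.1140·Cₑ = 1.964·6.8 → Cₑ = 117.2 mg/L.
Load = 0.1140 m³/s × 117.2 g/m³ × 86 400 s/d = 1154 kg/d.

1150 kg/d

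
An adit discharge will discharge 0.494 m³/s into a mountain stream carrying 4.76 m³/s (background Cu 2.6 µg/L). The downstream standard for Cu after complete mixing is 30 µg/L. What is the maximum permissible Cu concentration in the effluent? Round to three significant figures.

At the limit, (Qr·Cr + Qe·Cₑ)/(Qr + Qe) = 30:
Cₑ = (5.254·30 − 4.760·2.600) / 0.4940 = 294.0 µg/L.

294 µg/L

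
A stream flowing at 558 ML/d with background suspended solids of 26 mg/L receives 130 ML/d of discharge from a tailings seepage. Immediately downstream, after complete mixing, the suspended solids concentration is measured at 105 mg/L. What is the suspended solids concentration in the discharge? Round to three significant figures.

Mass balance: 558.0·26.00 + 130.0·Cₑ = 688.0·105.0
→ Cₑ = (688.0·105.0 − 558.0·26.00) / 130.0 = 444.1 mg/L.

444 mg/L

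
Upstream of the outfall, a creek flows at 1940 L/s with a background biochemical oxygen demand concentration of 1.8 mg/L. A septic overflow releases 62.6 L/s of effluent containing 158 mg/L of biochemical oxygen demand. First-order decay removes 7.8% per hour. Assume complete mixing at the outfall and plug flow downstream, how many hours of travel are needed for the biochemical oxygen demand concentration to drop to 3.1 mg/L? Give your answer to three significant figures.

9.46 h

Mixed concentration C = ΣQC/ΣQ = (1940·1.800 + 62.60·158.0) / 2003 = 13380/2003 = 6.683 mg/L.
7.8%/h lost → k = −ln(1 − 0.078) = 0.08121 h⁻¹.
6.683·exp(−k·t) = 3.1 → t = ln(6.683/3.1)/k = 34050 s = 9.458 h.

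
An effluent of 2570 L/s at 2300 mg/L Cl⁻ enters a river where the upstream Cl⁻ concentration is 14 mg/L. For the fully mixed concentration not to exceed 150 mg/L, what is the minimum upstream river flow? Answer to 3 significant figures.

40600 L/s

Set C_mix = 150: (Q·14.00 + 2570·2300) / (Q + 2570) = 150
→ Q = 2570·(2300 − 150)/(150 − 14.00) = 40630 L/s.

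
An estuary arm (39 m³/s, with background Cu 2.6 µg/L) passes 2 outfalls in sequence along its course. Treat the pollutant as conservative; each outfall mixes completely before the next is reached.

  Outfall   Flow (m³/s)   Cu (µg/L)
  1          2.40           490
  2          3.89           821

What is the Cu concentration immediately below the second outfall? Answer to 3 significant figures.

98.7 µg/L

Outfall 1: combined Q = 41.40 m³/s; C = (39.00·2.600 + 2.400·490.0)/41.40 = 30.86 µg/L.
Outfall 2: combined Q = 45.29 m³/s; C = (41.40·30.86 + 3.890·821.0)/45.29 = 98.72 µg/L.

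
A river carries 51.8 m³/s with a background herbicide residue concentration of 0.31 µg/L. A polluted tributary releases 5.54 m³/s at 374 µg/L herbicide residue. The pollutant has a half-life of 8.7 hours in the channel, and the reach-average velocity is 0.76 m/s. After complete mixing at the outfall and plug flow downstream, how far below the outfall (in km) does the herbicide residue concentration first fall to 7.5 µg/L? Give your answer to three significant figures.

Flow-weighted average: C = (51.80·0.3100 + 5.540·374.0) / 57.34 = 2088/57.34 = 36.41 µg/L.
Half-life 8.7 h → k = ln 2 / 8.7 = 0.07967 h⁻¹ = 1.912 d⁻¹.
Set 36.41·exp(−k·t) = 7.5 → t = ln(36.41/7.5)/k = 71400 s = 19.83 h.
Distance = v·t = 0.76·71400 = 54260 m = 54.26 km.

54.3 km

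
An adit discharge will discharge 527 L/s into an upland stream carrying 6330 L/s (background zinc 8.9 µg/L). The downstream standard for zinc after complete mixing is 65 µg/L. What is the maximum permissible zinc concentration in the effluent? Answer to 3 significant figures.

At the limit, (Qr·Cr + Qe·Cₑ)/(Qr + Qe) = 65:
Cₑ = (6857·65 − 6330·8.900) / 527.0 = 738.8 µg/L.

739 µg/L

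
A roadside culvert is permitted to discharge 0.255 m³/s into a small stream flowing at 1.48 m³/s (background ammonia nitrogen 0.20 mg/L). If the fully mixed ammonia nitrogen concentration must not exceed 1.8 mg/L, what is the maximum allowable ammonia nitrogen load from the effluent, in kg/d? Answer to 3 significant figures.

Mass balance at the limit: 1.480·0.2000 + 0.2550·Cₑ = 1.735·1.8 → Cₑ = 11.09 mg/L.
Load = 0.2550 m³/s × 11.09 g/m³ × 86 400 s/d = 244.3 kg/d.

244 kg/d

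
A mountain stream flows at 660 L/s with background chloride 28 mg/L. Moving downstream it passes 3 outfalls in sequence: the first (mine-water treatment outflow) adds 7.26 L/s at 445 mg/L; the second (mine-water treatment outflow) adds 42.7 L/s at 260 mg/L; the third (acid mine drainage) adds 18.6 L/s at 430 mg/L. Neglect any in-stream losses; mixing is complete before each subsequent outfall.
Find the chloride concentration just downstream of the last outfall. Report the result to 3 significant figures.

Below outfall 1: Q → 667.3 L/s, C = (660.0·28.00 + 7.260·445.0)/667.3 = 32.54 mg/L.
Below outfall 2: Q → 710.0 L/s, C = (667.3·32.54 + 42.70·260.0)/710.0 = 46.22 mg/L.
Below outfall 3: Q → 728.6 L/s, C = (710.0·46.22 + 18.60·430.0)/728.6 = 56.02 mg/L.

56.0 mg/L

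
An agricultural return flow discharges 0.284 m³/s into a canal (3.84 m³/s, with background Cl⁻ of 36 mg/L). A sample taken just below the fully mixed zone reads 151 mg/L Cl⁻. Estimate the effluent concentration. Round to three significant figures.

1710 mg/L

Mass balance: 3.840·36.00 + 0.2840·Cₑ = 4.124·151.0
→ Cₑ = (4.124·151.0 − 3.840·36.00) / 0.2840 = 1706 mg/L.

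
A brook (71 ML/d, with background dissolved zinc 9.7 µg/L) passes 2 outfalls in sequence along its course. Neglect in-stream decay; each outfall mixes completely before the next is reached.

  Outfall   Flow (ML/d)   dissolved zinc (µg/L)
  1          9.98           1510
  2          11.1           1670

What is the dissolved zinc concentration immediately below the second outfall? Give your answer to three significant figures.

372 µg/L

After outfall 1: Q = 71.00 + 9.980 = 80.98 ML/d; C = (71.00·9.700 + 9.980·1510)/80.98 = 194.6 µg/L.
After outfall 2: Q = 80.98 + 11.10 = 92.08 ML/d; C = (80.98·194.6 + 11.10·1670)/92.08 = 372.5 µg/L.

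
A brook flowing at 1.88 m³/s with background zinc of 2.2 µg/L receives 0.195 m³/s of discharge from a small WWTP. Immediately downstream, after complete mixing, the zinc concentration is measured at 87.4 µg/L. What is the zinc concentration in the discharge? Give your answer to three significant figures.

Mass balance: 1.880·2.200 + 0.1950·Cₑ = 2.075·87.40
→ Cₑ = (2.075·87.40 − 1.880·2.200) / 0.1950 = 908.8 µg/L.

909 µg/L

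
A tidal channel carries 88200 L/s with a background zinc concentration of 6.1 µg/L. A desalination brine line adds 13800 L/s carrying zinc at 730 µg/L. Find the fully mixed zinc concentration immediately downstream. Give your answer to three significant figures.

104 µg/L

Flow-weighted average: C = (88200·6.100 + 13800·730.0) / 102000 = 10610000/102000 = 104.0 µg/L.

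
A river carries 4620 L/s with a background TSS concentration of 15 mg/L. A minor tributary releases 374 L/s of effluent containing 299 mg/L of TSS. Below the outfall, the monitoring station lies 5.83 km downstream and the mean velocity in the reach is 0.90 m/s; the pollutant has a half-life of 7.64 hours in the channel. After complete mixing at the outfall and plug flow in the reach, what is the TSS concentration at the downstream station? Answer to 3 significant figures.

Mixed concentration C = ΣQC/ΣQ = (4620·15.00 + 374.0·299.0) / 4994 = 181100/4994 = 36.27 mg/L.
Travel time t = 5.83·1000 / 0.90 = 6478 s = 1.799 h.
Half-life 7.64 h → k = ln 2 / 7.64 = 0.09073 h⁻¹ = 2.177 d⁻¹.
Applying C = C₀e^(−kt): 36.27 × 0.8494 = 30.81 mg/L.

30.8 mg/L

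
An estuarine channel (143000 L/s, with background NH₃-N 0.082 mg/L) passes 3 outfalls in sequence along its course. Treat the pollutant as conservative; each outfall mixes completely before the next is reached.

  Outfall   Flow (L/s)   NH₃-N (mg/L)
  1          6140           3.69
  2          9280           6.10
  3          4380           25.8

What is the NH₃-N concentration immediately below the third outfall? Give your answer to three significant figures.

1.25 mg/L

Outfall 1: combined Q = 149100 L/s; C = (143000·0.08200 + 6140·3.690)/149100 = 0.2305 mg/L.
Outfall 2: combined Q = 158400 L/s; C = (149100·0.2305 + 9280·6.100)/158400 = 0.5744 mg/L.
Outfall 3: combined Q = 162800 L/s; C = (158400·0.5744 + 4380·25.80)/162800 = 1.253 mg/L.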